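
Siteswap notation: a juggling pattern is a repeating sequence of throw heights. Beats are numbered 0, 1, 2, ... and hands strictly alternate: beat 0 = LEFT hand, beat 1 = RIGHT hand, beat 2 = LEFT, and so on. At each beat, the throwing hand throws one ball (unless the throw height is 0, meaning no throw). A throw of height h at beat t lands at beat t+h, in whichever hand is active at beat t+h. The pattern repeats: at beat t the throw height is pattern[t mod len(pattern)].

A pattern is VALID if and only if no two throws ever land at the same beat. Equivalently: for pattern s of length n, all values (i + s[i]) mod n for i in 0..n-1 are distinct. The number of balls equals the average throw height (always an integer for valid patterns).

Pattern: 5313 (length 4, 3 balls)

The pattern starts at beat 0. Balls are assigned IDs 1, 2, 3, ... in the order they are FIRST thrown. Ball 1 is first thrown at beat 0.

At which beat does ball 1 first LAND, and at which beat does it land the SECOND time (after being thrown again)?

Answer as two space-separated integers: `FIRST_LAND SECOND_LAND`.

Beat 0 (L): throw ball1 h=5 -> lands@5:R; in-air after throw: [b1@5:R]
Beat 1 (R): throw ball2 h=3 -> lands@4:L; in-air after throw: [b2@4:L b1@5:R]
Beat 2 (L): throw ball3 h=1 -> lands@3:R; in-air after throw: [b3@3:R b2@4:L b1@5:R]
Beat 3 (R): throw ball3 h=3 -> lands@6:L; in-air after throw: [b2@4:L b1@5:R b3@6:L]
Beat 4 (L): throw ball2 h=5 -> lands@9:R; in-air after throw: [b1@5:R b3@6:L b2@9:R]
Beat 5 (R): throw ball1 h=3 -> lands@8:L; in-air after throw: [b3@6:L b1@8:L b2@9:R]
Beat 6 (L): throw ball3 h=1 -> lands@7:R; in-air after throw: [b3@7:R b1@8:L b2@9:R]
Beat 7 (R): throw ball3 h=3 -> lands@10:L; in-air after throw: [b1@8:L b2@9:R b3@10:L]
Beat 8 (L): throw ball1 h=5 -> lands@13:R; in-air after throw: [b2@9:R b3@10:L b1@13:R]
Ball 1: thrown@0 h=5 -> first land @5; rethrown@5 h=3 -> second land @8

Answer: 5 8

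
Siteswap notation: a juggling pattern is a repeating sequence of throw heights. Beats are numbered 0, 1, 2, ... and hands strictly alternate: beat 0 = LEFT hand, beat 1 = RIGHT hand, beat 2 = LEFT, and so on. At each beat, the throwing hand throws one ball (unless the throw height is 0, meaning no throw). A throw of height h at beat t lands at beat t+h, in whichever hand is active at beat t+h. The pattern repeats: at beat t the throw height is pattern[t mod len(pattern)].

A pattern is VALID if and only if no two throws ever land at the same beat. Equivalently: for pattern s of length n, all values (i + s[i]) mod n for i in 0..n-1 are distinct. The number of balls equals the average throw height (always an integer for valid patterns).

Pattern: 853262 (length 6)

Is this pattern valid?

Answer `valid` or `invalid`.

Answer: invalid

Derivation:
i=0: (i + s[i]) mod n = (0 + 8) mod 6 = 2
i=1: (i + s[i]) mod n = (1 + 5) mod 6 = 0
i=2: (i + s[i]) mod n = (2 + 3) mod 6 = 5
i=3: (i + s[i]) mod n = (3 + 2) mod 6 = 5
i=4: (i + s[i]) mod n = (4 + 6) mod 6 = 4
i=5: (i + s[i]) mod n = (5 + 2) mod 6 = 1
Residues: [2, 0, 5, 5, 4, 1], distinct: False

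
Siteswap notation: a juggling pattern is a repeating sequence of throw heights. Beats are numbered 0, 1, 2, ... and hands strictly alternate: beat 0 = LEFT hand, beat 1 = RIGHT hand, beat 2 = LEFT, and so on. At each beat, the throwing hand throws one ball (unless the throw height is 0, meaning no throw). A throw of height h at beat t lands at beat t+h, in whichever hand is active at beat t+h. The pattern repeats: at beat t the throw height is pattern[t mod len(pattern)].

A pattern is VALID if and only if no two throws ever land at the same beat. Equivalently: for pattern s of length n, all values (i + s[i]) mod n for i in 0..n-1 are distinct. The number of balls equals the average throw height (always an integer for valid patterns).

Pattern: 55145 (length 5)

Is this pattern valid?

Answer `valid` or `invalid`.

Answer: valid

Derivation:
i=0: (i + s[i]) mod n = (0 + 5) mod 5 = 0
i=1: (i + s[i]) mod n = (1 + 5) mod 5 = 1
i=2: (i + s[i]) mod n = (2 + 1) mod 5 = 3
i=3: (i + s[i]) mod n = (3 + 4) mod 5 = 2
i=4: (i + s[i]) mod n = (4 + 5) mod 5 = 4
Residues: [0, 1, 3, 2, 4], distinct: True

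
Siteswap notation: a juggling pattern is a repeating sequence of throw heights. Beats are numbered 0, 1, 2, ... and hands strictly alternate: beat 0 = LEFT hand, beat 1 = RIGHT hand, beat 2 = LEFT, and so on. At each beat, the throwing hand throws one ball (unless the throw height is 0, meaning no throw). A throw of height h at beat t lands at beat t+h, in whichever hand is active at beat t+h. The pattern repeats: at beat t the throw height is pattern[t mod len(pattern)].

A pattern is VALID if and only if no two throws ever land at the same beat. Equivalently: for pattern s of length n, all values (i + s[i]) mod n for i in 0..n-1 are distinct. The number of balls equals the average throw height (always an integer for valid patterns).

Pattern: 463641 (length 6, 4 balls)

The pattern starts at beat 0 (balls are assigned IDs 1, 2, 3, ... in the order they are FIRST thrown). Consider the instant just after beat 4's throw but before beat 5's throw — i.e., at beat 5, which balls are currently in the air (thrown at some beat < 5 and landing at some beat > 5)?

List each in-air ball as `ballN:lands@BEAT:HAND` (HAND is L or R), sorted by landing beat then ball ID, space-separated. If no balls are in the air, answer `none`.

Answer: ball2:lands@7:R ball1:lands@8:L ball4:lands@9:R

Derivation:
Beat 0 (L): throw ball1 h=4 -> lands@4:L; in-air after throw: [b1@4:L]
Beat 1 (R): throw ball2 h=6 -> lands@7:R; in-air after throw: [b1@4:L b2@7:R]
Beat 2 (L): throw ball3 h=3 -> lands@5:R; in-air after throw: [b1@4:L b3@5:R b2@7:R]
Beat 3 (R): throw ball4 h=6 -> lands@9:R; in-air after throw: [b1@4:L b3@5:R b2@7:R b4@9:R]
Beat 4 (L): throw ball1 h=4 -> lands@8:L; in-air after throw: [b3@5:R b2@7:R b1@8:L b4@9:R]
Beat 5 (R): throw ball3 h=1 -> lands@6:L; in-air after throw: [b3@6:L b2@7:R b1@8:L b4@9:R]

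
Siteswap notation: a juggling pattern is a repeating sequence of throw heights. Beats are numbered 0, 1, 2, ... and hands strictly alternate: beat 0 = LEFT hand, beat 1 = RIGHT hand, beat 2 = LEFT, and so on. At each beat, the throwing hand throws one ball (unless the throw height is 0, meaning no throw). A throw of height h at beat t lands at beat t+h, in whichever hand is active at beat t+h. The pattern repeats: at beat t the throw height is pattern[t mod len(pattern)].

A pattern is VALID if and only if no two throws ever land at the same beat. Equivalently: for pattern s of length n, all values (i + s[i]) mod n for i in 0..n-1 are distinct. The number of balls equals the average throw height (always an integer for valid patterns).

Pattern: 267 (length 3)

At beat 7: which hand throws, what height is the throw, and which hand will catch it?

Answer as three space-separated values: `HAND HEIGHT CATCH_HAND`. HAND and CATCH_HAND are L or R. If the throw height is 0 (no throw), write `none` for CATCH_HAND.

Answer: R 6 R

Derivation:
Beat 7: 7 mod 2 = 1, so hand = R
Throw height = pattern[7 mod 3] = pattern[1] = 6
Lands at beat 7+6=13, 13 mod 2 = 1, so catch hand = R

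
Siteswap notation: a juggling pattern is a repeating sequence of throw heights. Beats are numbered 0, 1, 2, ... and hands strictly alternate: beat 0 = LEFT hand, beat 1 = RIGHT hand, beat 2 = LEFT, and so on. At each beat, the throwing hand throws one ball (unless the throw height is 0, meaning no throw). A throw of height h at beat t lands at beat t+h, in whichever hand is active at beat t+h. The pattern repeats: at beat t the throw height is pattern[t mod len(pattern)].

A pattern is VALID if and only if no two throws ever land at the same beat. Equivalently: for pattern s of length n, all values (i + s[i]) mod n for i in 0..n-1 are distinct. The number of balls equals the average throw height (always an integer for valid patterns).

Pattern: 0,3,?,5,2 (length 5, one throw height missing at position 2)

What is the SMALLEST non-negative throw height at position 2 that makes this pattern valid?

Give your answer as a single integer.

Answer: 0

Derivation:
i=0: (0 + 0) mod 5 = 0
i=1: (1 + 3) mod 5 = 4
i=2: s[i]=? (unknown)
i=3: (3 + 5) mod 5 = 3
i=4: (4 + 2) mod 5 = 1
Known residues: [0, 1, 3, 4]; need a permutation of 0..4, so missing residue r = 2
Need (2 + s) mod 5 = 2; smallest s = (2 - 2) mod 5 = 0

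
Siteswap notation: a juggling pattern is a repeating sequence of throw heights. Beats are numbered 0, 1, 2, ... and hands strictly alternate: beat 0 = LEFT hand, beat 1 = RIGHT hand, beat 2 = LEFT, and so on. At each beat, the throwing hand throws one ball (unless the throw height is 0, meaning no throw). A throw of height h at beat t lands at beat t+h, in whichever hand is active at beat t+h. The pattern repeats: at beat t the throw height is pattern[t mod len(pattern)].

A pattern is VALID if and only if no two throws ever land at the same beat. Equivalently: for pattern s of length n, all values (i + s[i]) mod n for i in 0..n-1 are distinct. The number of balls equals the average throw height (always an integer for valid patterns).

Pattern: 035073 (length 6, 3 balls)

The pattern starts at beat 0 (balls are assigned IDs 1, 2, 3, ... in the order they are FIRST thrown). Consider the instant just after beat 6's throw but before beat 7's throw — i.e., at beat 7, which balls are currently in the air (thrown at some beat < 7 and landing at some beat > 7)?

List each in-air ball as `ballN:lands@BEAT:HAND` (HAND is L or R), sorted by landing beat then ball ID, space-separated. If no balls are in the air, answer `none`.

Beat 1 (R): throw ball1 h=3 -> lands@4:L; in-air after throw: [b1@4:L]
Beat 2 (L): throw ball2 h=5 -> lands@7:R; in-air after throw: [b1@4:L b2@7:R]
Beat 4 (L): throw ball1 h=7 -> lands@11:R; in-air after throw: [b2@7:R b1@11:R]
Beat 5 (R): throw ball3 h=3 -> lands@8:L; in-air after throw: [b2@7:R b3@8:L b1@11:R]
Beat 7 (R): throw ball2 h=3 -> lands@10:L; in-air after throw: [b3@8:L b2@10:L b1@11:R]

Answer: ball3:lands@8:L ball1:lands@11:R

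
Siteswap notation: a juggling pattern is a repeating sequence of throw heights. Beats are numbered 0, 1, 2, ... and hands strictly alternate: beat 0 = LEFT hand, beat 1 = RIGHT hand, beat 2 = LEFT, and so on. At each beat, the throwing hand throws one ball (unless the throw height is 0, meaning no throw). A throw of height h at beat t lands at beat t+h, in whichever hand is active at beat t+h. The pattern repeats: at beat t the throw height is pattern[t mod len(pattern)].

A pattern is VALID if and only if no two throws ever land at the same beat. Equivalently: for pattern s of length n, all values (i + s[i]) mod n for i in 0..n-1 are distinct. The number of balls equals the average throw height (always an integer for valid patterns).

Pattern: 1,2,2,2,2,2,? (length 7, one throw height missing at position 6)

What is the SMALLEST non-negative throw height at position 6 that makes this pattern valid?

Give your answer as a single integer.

i=0: (0 + 1) mod 7 = 1
i=1: (1 + 2) mod 7 = 3
i=2: (2 + 2) mod 7 = 4
i=3: (3 + 2) mod 7 = 5
i=4: (4 + 2) mod 7 = 6
i=5: (5 + 2) mod 7 = 0
i=6: s[i]=? (unknown)
Known residues: [0, 1, 3, 4, 5, 6]; need a permutation of 0..6, so missing residue r = 2
Need (6 + s) mod 7 = 2; smallest s = (2 - 6) mod 7 = 3

Answer: 3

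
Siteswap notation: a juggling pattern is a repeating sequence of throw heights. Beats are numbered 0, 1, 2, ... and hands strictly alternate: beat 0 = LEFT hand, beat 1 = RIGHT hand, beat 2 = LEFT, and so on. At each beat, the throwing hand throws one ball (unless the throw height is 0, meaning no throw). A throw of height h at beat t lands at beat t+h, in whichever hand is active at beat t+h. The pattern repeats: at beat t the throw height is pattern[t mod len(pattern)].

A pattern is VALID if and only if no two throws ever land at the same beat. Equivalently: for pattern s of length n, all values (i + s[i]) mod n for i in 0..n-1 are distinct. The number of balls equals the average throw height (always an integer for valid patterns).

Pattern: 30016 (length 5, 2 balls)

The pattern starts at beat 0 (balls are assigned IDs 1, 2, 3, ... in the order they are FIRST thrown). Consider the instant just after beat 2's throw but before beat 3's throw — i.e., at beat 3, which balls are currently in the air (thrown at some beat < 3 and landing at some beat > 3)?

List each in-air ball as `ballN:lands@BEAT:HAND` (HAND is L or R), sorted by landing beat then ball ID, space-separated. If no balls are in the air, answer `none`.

Beat 0 (L): throw ball1 h=3 -> lands@3:R; in-air after throw: [b1@3:R]
Beat 3 (R): throw ball1 h=1 -> lands@4:L; in-air after throw: [b1@4:L]

Answer: none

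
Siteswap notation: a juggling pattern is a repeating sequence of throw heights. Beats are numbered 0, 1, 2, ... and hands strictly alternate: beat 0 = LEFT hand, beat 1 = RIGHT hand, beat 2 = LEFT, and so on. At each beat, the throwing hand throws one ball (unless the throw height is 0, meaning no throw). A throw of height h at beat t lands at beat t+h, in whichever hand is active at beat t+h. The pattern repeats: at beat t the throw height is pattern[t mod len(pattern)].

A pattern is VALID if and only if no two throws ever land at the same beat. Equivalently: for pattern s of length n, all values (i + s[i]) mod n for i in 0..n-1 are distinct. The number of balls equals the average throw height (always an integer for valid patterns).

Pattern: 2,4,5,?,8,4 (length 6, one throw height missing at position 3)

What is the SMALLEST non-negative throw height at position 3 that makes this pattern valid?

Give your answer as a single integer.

i=0: (0 + 2) mod 6 = 2
i=1: (1 + 4) mod 6 = 5
i=2: (2 + 5) mod 6 = 1
i=3: s[i]=? (unknown)
i=4: (4 + 8) mod 6 = 0
i=5: (5 + 4) mod 6 = 3
Known residues: [0, 1, 2, 3, 5]; need a permutation of 0..5, so missing residue r = 4
Need (3 + s) mod 6 = 4; smallest s = (4 - 3) mod 6 = 1

Answer: 1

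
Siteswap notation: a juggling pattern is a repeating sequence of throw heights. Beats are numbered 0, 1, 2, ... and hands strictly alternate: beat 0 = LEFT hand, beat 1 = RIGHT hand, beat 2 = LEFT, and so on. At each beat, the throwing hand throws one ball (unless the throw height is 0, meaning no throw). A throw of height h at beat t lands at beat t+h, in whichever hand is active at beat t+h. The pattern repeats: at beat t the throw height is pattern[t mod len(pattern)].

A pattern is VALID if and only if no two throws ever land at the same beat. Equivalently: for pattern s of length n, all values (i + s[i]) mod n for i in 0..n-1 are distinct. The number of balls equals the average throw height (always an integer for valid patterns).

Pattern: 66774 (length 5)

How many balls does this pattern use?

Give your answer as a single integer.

Answer: 6

Derivation:
Pattern = [6, 6, 7, 7, 4], length n = 5
  position 0: throw height = 6, running sum = 6
  position 1: throw height = 6, running sum = 12
  position 2: throw height = 7, running sum = 19
  position 3: throw height = 7, running sum = 26
  position 4: throw height = 4, running sum = 30
Total sum = 30; balls = sum / n = 30 / 5 = 6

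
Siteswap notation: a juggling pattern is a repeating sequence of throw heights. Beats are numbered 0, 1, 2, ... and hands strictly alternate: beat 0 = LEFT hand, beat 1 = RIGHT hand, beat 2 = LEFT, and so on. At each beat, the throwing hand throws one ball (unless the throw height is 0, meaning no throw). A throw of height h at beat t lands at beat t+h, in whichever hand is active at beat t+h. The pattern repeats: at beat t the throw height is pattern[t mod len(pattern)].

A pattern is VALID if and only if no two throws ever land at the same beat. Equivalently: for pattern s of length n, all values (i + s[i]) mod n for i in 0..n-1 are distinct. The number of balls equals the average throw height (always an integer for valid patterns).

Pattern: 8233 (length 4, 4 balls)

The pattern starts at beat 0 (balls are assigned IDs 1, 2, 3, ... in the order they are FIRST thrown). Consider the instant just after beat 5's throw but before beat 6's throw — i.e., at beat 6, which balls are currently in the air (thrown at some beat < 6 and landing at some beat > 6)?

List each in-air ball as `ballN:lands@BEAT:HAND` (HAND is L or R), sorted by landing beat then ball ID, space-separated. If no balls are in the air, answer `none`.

Beat 0 (L): throw ball1 h=8 -> lands@8:L; in-air after throw: [b1@8:L]
Beat 1 (R): throw ball2 h=2 -> lands@3:R; in-air after throw: [b2@3:R b1@8:L]
Beat 2 (L): throw ball3 h=3 -> lands@5:R; in-air after throw: [b2@3:R b3@5:R b1@8:L]
Beat 3 (R): throw ball2 h=3 -> lands@6:L; in-air after throw: [b3@5:R b2@6:L b1@8:L]
Beat 4 (L): throw ball4 h=8 -> lands@12:L; in-air after throw: [b3@5:R b2@6:L b1@8:L b4@12:L]
Beat 5 (R): throw ball3 h=2 -> lands@7:R; in-air after throw: [b2@6:L b3@7:R b1@8:L b4@12:L]
Beat 6 (L): throw ball2 h=3 -> lands@9:R; in-air after throw: [b3@7:R b1@8:L b2@9:R b4@12:L]

Answer: ball3:lands@7:R ball1:lands@8:L ball4:lands@12:L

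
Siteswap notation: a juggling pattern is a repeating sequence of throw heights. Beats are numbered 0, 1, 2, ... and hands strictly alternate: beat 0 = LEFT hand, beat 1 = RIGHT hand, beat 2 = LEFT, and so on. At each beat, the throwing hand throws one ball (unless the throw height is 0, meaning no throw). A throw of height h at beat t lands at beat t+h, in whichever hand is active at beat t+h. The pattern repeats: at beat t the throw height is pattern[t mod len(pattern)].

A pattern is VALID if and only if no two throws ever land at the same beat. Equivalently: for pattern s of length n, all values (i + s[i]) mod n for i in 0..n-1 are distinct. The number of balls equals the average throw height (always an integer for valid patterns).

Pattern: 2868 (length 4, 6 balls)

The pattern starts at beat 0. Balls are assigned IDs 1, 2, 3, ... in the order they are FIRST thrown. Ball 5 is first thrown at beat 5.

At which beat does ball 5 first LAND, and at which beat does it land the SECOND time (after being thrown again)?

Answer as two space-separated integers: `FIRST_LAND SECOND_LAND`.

Answer: 13 21

Derivation:
Beat 0 (L): throw ball1 h=2 -> lands@2:L; in-air after throw: [b1@2:L]
Beat 1 (R): throw ball2 h=8 -> lands@9:R; in-air after throw: [b1@2:L b2@9:R]
Beat 2 (L): throw ball1 h=6 -> lands@8:L; in-air after throw: [b1@8:L b2@9:R]
Beat 3 (R): throw ball3 h=8 -> lands@11:R; in-air after throw: [b1@8:L b2@9:R b3@11:R]
Beat 4 (L): throw ball4 h=2 -> lands@6:L; in-air after throw: [b4@6:L b1@8:L b2@9:R b3@11:R]
Beat 5 (R): throw ball5 h=8 -> lands@13:R; in-air after throw: [b4@6:L b1@8:L b2@9:R b3@11:R b5@13:R]
Beat 6 (L): throw ball4 h=6 -> lands@12:L; in-air after throw: [b1@8:L b2@9:R b3@11:R b4@12:L b5@13:R]
Beat 7 (R): throw ball6 h=8 -> lands@15:R; in-air after throw: [b1@8:L b2@9:R b3@11:R b4@12:L b5@13:R b6@15:R]
Beat 8 (L): throw ball1 h=2 -> lands@10:L; in-air after throw: [b2@9:R b1@10:L b3@11:R b4@12:L b5@13:R b6@15:R]
Beat 9 (R): throw ball2 h=8 -> lands@17:R; in-air after throw: [b1@10:L b3@11:R b4@12:L b5@13:R b6@15:R b2@17:R]
Beat 10 (L): throw ball1 h=6 -> lands@16:L; in-air after throw: [b3@11:R b4@12:L b5@13:R b6@15:R b1@16:L b2@17:R]
Beat 11 (R): throw ball3 h=8 -> lands@19:R; in-air after throw: [b4@12:L b5@13:R b6@15:R b1@16:L b2@17:R b3@19:R]
Beat 12 (L): throw ball4 h=2 -> lands@14:L; in-air after throw: [b5@13:R b4@14:L b6@15:R b1@16:L b2@17:R b3@19:R]
Beat 13 (R): throw ball5 h=8 -> lands@21:R; in-air after throw: [b4@14:L b6@15:R b1@16:L b2@17:R b3@19:R b5@21:R]
Beat 14 (L): throw ball4 h=6 -> lands@20:L; in-air after throw: [b6@15:R b1@16:L b2@17:R b3@19:R b4@20:L b5@21:R]
Beat 15 (R): throw ball6 h=8 -> lands@23:R; in-air after throw: [b1@16:L b2@17:R b3@19:R b4@20:L b5@21:R b6@23:R]
Beat 16 (L): throw ball1 h=2 -> lands@18:L; in-air after throw: [b2@17:R b1@18:L b3@19:R b4@20:L b5@21:R b6@23:R]
Beat 17 (R): throw ball2 h=8 -> lands@25:R; in-air after throw: [b1@18:L b3@19:R b4@20:L b5@21:R b6@23:R b2@25:R]
Beat 18 (L): throw ball1 h=6 -> lands@24:L; in-air after throw: [b3@19:R b4@20:L b5@21:R b6@23:R b1@24:L b2@25:R]
Ball 5: thrown@5 h=8 -> first land @13; rethrown@13 h=8 -> second land @21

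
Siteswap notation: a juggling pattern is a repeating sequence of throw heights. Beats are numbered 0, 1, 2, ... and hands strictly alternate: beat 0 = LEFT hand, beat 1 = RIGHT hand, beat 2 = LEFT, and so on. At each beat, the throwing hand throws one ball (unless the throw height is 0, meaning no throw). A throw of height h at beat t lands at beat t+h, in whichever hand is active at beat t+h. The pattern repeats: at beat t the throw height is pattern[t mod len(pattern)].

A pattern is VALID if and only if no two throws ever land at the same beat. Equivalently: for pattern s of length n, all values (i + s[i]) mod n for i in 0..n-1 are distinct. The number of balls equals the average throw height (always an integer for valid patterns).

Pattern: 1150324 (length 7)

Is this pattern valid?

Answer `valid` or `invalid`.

i=0: (i + s[i]) mod n = (0 + 1) mod 7 = 1
i=1: (i + s[i]) mod n = (1 + 1) mod 7 = 2
i=2: (i + s[i]) mod n = (2 + 5) mod 7 = 0
i=3: (i + s[i]) mod n = (3 + 0) mod 7 = 3
i=4: (i + s[i]) mod n = (4 + 3) mod 7 = 0
i=5: (i + s[i]) mod n = (5 + 2) mod 7 = 0
i=6: (i + s[i]) mod n = (6 + 4) mod 7 = 3
Residues: [1, 2, 0, 3, 0, 0, 3], distinct: False

Answer: invalid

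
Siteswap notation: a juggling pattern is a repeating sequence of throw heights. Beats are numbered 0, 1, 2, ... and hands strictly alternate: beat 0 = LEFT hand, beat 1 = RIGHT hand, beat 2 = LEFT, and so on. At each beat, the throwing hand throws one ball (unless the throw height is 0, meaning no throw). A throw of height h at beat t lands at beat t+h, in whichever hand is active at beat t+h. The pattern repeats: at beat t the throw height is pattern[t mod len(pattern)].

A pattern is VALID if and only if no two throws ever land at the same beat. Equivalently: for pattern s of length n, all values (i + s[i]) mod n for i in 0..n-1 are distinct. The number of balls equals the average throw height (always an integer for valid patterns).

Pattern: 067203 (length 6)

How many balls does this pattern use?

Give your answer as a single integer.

Answer: 3

Derivation:
Pattern = [0, 6, 7, 2, 0, 3], length n = 6
  position 0: throw height = 0, running sum = 0
  position 1: throw height = 6, running sum = 6
  position 2: throw height = 7, running sum = 13
  position 3: throw height = 2, running sum = 15
  position 4: throw height = 0, running sum = 15
  position 5: throw height = 3, running sum = 18
Total sum = 18; balls = sum / n = 18 / 6 = 3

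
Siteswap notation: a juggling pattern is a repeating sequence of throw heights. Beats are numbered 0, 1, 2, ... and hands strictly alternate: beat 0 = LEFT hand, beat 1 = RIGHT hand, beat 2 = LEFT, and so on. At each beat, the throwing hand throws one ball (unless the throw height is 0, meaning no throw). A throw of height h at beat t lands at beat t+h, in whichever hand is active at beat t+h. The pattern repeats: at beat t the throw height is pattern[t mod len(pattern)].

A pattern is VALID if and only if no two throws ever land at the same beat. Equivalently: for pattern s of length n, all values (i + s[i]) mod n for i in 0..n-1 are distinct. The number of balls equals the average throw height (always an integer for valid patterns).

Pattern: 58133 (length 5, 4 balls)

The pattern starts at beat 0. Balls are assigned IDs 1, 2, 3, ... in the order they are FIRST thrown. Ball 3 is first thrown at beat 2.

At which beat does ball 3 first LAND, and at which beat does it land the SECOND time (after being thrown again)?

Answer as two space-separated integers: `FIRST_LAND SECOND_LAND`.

Answer: 3 6

Derivation:
Beat 0 (L): throw ball1 h=5 -> lands@5:R; in-air after throw: [b1@5:R]
Beat 1 (R): throw ball2 h=8 -> lands@9:R; in-air after throw: [b1@5:R b2@9:R]
Beat 2 (L): throw ball3 h=1 -> lands@3:R; in-air after throw: [b3@3:R b1@5:R b2@9:R]
Beat 3 (R): throw ball3 h=3 -> lands@6:L; in-air after throw: [b1@5:R b3@6:L b2@9:R]
Beat 4 (L): throw ball4 h=3 -> lands@7:R; in-air after throw: [b1@5:R b3@6:L b4@7:R b2@9:R]
Beat 5 (R): throw ball1 h=5 -> lands@10:L; in-air after throw: [b3@6:L b4@7:R b2@9:R b1@10:L]
Beat 6 (L): throw ball3 h=8 -> lands@14:L; in-air after throw: [b4@7:R b2@9:R b1@10:L b3@14:L]
Ball 3: thrown@2 h=1 -> first land @3; rethrown@3 h=3 -> second land @6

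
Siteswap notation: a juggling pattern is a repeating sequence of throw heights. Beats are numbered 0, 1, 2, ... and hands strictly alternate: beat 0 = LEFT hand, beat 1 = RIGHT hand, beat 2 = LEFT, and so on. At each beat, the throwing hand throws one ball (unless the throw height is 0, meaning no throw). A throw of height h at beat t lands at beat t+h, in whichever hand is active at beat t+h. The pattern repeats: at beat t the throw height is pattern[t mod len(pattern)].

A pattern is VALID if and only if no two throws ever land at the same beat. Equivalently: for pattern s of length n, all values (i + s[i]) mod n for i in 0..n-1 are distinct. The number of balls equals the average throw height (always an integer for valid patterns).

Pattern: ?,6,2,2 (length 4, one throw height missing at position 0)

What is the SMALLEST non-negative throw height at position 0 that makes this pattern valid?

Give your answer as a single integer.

Answer: 2

Derivation:
i=0: s[i]=? (unknown)
i=1: (1 + 6) mod 4 = 3
i=2: (2 + 2) mod 4 = 0
i=3: (3 + 2) mod 4 = 1
Known residues: [0, 1, 3]; need a permutation of 0..3, so missing residue r = 2
Need (0 + s) mod 4 = 2; smallest s = (2 - 0) mod 4 = 2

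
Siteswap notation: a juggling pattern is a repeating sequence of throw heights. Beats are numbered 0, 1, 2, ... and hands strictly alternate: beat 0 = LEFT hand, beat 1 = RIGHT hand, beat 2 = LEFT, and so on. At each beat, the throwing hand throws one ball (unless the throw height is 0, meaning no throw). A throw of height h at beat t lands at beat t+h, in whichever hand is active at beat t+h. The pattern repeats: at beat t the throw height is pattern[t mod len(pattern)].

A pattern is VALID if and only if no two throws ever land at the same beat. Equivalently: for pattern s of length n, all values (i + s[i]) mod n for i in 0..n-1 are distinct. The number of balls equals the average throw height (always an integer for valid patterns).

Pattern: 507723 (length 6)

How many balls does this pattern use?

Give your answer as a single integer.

Pattern = [5, 0, 7, 7, 2, 3], length n = 6
  position 0: throw height = 5, running sum = 5
  position 1: throw height = 0, running sum = 5
  position 2: throw height = 7, running sum = 12
  position 3: throw height = 7, running sum = 19
  position 4: throw height = 2, running sum = 21
  position 5: throw height = 3, running sum = 24
Total sum = 24; balls = sum / n = 24 / 6 = 4

Answer: 4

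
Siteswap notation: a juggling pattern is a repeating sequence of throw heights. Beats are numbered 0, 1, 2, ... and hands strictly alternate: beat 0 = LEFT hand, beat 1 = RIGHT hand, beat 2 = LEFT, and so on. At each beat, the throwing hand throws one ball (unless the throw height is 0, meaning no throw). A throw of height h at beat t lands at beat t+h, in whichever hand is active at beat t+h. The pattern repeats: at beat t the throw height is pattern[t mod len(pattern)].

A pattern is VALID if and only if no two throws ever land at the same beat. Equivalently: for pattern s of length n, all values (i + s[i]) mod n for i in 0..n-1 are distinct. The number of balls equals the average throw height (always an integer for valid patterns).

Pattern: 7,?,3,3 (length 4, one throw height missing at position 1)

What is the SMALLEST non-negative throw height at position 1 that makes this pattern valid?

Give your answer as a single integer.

Answer: 3

Derivation:
i=0: (0 + 7) mod 4 = 3
i=1: s[i]=? (unknown)
i=2: (2 + 3) mod 4 = 1
i=3: (3 + 3) mod 4 = 2
Known residues: [1, 2, 3]; need a permutation of 0..3, so missing residue r = 0
Need (1 + s) mod 4 = 0; smallest s = (0 - 1) mod 4 = 3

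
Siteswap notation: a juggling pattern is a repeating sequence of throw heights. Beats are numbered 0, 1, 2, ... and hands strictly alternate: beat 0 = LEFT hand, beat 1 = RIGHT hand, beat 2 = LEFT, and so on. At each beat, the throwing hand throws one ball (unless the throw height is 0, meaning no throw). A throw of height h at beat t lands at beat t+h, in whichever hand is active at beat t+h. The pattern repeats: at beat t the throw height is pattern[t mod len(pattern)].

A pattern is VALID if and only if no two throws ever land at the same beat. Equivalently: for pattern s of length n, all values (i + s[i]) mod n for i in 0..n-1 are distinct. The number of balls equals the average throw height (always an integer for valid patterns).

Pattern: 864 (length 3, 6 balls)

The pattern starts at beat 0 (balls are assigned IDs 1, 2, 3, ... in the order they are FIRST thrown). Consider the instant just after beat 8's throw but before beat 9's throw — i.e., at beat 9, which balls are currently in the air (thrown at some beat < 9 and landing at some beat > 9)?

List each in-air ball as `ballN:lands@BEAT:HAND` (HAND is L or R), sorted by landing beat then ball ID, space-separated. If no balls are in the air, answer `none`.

Answer: ball5:lands@10:L ball4:lands@11:R ball1:lands@12:L ball2:lands@13:R ball3:lands@14:L

Derivation:
Beat 0 (L): throw ball1 h=8 -> lands@8:L; in-air after throw: [b1@8:L]
Beat 1 (R): throw ball2 h=6 -> lands@7:R; in-air after throw: [b2@7:R b1@8:L]
Beat 2 (L): throw ball3 h=4 -> lands@6:L; in-air after throw: [b3@6:L b2@7:R b1@8:L]
Beat 3 (R): throw ball4 h=8 -> lands@11:R; in-air after throw: [b3@6:L b2@7:R b1@8:L b4@11:R]
Beat 4 (L): throw ball5 h=6 -> lands@10:L; in-air after throw: [b3@6:L b2@7:R b1@8:L b5@10:L b4@11:R]
Beat 5 (R): throw ball6 h=4 -> lands@9:R; in-air after throw: [b3@6:L b2@7:R b1@8:L b6@9:R b5@10:L b4@11:R]
Beat 6 (L): throw ball3 h=8 -> lands@14:L; in-air after throw: [b2@7:R b1@8:L b6@9:R b5@10:L b4@11:R b3@14:L]
Beat 7 (R): throw ball2 h=6 -> lands@13:R; in-air after throw: [b1@8:L b6@9:R b5@10:L b4@11:R b2@13:R b3@14:L]
Beat 8 (L): throw ball1 h=4 -> lands@12:L; in-air after throw: [b6@9:R b5@10:L b4@11:R b1@12:L b2@13:R b3@14:L]
Beat 9 (R): throw ball6 h=8 -> lands@17:R; in-air after throw: [b5@10:L b4@11:R b1@12:L b2@13:R b3@14:L b6@17:R]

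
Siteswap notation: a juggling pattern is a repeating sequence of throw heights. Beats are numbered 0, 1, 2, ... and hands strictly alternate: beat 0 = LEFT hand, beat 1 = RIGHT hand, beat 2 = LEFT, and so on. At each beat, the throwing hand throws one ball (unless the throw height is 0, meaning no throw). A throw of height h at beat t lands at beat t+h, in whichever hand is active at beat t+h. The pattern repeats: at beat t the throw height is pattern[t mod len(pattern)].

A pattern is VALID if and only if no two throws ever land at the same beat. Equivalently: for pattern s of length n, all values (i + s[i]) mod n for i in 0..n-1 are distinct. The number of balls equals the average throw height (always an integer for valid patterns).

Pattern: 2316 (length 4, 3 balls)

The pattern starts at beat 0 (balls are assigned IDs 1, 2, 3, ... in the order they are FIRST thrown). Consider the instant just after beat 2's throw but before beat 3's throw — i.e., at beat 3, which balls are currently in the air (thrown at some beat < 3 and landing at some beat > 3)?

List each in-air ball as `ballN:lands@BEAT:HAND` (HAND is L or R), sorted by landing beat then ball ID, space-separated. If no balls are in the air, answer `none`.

Answer: ball2:lands@4:L

Derivation:
Beat 0 (L): throw ball1 h=2 -> lands@2:L; in-air after throw: [b1@2:L]
Beat 1 (R): throw ball2 h=3 -> lands@4:L; in-air after throw: [b1@2:L b2@4:L]
Beat 2 (L): throw ball1 h=1 -> lands@3:R; in-air after throw: [b1@3:R b2@4:L]
Beat 3 (R): throw ball1 h=6 -> lands@9:R; in-air after throw: [b2@4:L b1@9:R]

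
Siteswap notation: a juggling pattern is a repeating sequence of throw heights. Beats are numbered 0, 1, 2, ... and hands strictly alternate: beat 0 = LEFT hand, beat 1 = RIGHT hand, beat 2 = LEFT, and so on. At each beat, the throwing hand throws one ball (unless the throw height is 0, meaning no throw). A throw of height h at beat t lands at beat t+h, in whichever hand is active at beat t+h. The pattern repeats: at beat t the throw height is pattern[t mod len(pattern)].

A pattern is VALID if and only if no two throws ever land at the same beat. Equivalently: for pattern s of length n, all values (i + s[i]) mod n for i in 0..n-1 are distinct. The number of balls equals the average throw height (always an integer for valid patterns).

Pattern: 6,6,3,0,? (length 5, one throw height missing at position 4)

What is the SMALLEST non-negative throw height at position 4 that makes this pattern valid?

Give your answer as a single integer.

Answer: 0

Derivation:
i=0: (0 + 6) mod 5 = 1
i=1: (1 + 6) mod 5 = 2
i=2: (2 + 3) mod 5 = 0
i=3: (3 + 0) mod 5 = 3
i=4: s[i]=? (unknown)
Known residues: [0, 1, 2, 3]; need a permutation of 0..4, so missing residue r = 4
Need (4 + s) mod 5 = 4; smallest s = (4 - 4) mod 5 = 0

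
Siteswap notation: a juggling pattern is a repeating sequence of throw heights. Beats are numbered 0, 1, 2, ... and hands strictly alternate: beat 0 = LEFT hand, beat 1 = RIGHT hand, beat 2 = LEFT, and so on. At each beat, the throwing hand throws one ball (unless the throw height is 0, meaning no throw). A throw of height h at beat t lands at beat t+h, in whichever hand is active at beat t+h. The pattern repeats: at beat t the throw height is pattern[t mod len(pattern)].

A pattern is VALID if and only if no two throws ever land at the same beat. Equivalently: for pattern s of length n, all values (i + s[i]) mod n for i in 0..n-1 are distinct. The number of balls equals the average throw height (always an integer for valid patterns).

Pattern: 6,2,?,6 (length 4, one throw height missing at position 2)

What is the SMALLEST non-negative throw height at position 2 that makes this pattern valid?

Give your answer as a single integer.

Answer: 2

Derivation:
i=0: (0 + 6) mod 4 = 2
i=1: (1 + 2) mod 4 = 3
i=2: s[i]=? (unknown)
i=3: (3 + 6) mod 4 = 1
Known residues: [1, 2, 3]; need a permutation of 0..3, so missing residue r = 0
Need (2 + s) mod 4 = 0; smallest s = (0 - 2) mod 4 = 2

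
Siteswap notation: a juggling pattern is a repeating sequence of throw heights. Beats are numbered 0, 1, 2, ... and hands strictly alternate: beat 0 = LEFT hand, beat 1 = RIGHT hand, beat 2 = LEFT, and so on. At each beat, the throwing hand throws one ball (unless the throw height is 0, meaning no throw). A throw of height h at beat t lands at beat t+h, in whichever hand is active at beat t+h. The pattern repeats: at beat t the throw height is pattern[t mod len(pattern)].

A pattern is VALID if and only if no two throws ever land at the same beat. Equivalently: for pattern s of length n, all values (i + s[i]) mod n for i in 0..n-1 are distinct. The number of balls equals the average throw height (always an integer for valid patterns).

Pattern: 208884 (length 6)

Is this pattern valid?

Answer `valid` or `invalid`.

i=0: (i + s[i]) mod n = (0 + 2) mod 6 = 2
i=1: (i + s[i]) mod n = (1 + 0) mod 6 = 1
i=2: (i + s[i]) mod n = (2 + 8) mod 6 = 4
i=3: (i + s[i]) mod n = (3 + 8) mod 6 = 5
i=4: (i + s[i]) mod n = (4 + 8) mod 6 = 0
i=5: (i + s[i]) mod n = (5 + 4) mod 6 = 3
Residues: [2, 1, 4, 5, 0, 3], distinct: True

Answer: valid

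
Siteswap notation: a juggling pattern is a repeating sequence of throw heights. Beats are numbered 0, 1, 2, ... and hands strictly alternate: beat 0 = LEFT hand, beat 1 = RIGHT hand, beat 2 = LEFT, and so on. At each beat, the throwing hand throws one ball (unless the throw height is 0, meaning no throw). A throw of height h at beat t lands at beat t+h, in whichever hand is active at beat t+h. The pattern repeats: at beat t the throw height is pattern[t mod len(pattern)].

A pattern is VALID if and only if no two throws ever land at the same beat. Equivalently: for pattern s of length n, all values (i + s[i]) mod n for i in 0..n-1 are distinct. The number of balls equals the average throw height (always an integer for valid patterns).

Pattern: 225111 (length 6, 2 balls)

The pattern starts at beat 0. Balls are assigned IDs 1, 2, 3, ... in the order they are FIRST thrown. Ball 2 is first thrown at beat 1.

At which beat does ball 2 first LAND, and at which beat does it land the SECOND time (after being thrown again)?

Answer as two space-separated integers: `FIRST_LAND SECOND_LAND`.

Answer: 3 4

Derivation:
Beat 0 (L): throw ball1 h=2 -> lands@2:L; in-air after throw: [b1@2:L]
Beat 1 (R): throw ball2 h=2 -> lands@3:R; in-air after throw: [b1@2:L b2@3:R]
Beat 2 (L): throw ball1 h=5 -> lands@7:R; in-air after throw: [b2@3:R b1@7:R]
Beat 3 (R): throw ball2 h=1 -> lands@4:L; in-air after throw: [b2@4:L b1@7:R]
Beat 4 (L): throw ball2 h=1 -> lands@5:R; in-air after throw: [b2@5:R b1@7:R]
Ball 2: thrown@1 h=2 -> first land @3; rethrown@3 h=1 -> second land @4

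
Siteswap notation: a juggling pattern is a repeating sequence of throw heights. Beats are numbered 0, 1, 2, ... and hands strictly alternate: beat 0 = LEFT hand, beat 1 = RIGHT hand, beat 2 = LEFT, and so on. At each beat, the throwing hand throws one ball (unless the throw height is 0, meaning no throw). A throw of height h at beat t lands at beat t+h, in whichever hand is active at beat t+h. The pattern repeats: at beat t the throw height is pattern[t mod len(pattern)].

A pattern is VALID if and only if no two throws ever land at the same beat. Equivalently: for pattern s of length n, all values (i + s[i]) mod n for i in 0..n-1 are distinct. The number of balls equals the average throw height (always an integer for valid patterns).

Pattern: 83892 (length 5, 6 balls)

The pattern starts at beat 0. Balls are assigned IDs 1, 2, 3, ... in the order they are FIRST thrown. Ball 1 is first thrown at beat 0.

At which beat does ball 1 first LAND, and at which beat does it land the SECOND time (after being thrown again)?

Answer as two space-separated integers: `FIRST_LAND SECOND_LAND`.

Answer: 8 17

Derivation:
Beat 0 (L): throw ball1 h=8 -> lands@8:L; in-air after throw: [b1@8:L]
Beat 1 (R): throw ball2 h=3 -> lands@4:L; in-air after throw: [b2@4:L b1@8:L]
Beat 2 (L): throw ball3 h=8 -> lands@10:L; in-air after throw: [b2@4:L b1@8:L b3@10:L]
Beat 3 (R): throw ball4 h=9 -> lands@12:L; in-air after throw: [b2@4:L b1@8:L b3@10:L b4@12:L]
Beat 4 (L): throw ball2 h=2 -> lands@6:L; in-air after throw: [b2@6:L b1@8:L b3@10:L b4@12:L]
Beat 5 (R): throw ball5 h=8 -> lands@13:R; in-air after throw: [b2@6:L b1@8:L b3@10:L b4@12:L b5@13:R]
Beat 6 (L): throw ball2 h=3 -> lands@9:R; in-air after throw: [b1@8:L b2@9:R b3@10:L b4@12:L b5@13:R]
Beat 7 (R): throw ball6 h=8 -> lands@15:R; in-air after throw: [b1@8:L b2@9:R b3@10:L b4@12:L b5@13:R b6@15:R]
Beat 8 (L): throw ball1 h=9 -> lands@17:R; in-air after throw: [b2@9:R b3@10:L b4@12:L b5@13:R b6@15:R b1@17:R]
Beat 9 (R): throw ball2 h=2 -> lands@11:R; in-air after throw: [b3@10:L b2@11:R b4@12:L b5@13:R b6@15:R b1@17:R]
Beat 10 (L): throw ball3 h=8 -> lands@18:L; in-air after throw: [b2@11:R b4@12:L b5@13:R b6@15:R b1@17:R b3@18:L]
Beat 11 (R): throw ball2 h=3 -> lands@14:L; in-air after throw: [b4@12:L b5@13:R b2@14:L b6@15:R b1@17:R b3@18:L]
Beat 12 (L): throw ball4 h=8 -> lands@20:L; in-air after throw: [b5@13:R b2@14:L b6@15:R b1@17:R b3@18:L b4@20:L]
Ball 1: thrown@0 h=8 -> first land @8; rethrown@8 h=9 -> second land @17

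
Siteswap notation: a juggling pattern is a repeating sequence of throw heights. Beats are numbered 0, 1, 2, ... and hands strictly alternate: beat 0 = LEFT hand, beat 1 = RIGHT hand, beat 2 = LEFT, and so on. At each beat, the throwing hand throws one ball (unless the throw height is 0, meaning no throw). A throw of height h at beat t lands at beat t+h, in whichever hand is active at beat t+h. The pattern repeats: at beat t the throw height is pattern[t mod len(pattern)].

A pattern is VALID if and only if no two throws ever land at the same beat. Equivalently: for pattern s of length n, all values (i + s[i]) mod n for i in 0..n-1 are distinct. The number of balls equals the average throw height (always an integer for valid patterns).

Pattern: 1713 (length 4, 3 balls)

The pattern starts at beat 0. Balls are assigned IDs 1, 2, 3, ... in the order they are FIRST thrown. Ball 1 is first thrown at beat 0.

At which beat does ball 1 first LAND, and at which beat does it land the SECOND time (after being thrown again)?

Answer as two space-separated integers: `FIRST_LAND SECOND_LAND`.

Beat 0 (L): throw ball1 h=1 -> lands@1:R; in-air after throw: [b1@1:R]
Beat 1 (R): throw ball1 h=7 -> lands@8:L; in-air after throw: [b1@8:L]
Beat 2 (L): throw ball2 h=1 -> lands@3:R; in-air after throw: [b2@3:R b1@8:L]
Beat 3 (R): throw ball2 h=3 -> lands@6:L; in-air after throw: [b2@6:L b1@8:L]
Beat 4 (L): throw ball3 h=1 -> lands@5:R; in-air after throw: [b3@5:R b2@6:L b1@8:L]
Beat 5 (R): throw ball3 h=7 -> lands@12:L; in-air after throw: [b2@6:L b1@8:L b3@12:L]
Beat 6 (L): throw ball2 h=1 -> lands@7:R; in-air after throw: [b2@7:R b1@8:L b3@12:L]
Beat 7 (R): throw ball2 h=3 -> lands@10:L; in-air after throw: [b1@8:L b2@10:L b3@12:L]
Beat 8 (L): throw ball1 h=1 -> lands@9:R; in-air after throw: [b1@9:R b2@10:L b3@12:L]
Ball 1: thrown@0 h=1 -> first land @1; rethrown@1 h=7 -> second land @8

Answer: 1 8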